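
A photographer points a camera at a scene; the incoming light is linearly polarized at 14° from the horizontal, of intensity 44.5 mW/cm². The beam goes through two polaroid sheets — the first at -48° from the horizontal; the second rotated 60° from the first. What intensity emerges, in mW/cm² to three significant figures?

I ≈ 2.45 mW/cm²

I₁ = 44.5 mW/cm² · cos²(62°) = 9.808 mW/cm².
I₂ = I₁ · cos²(60°) = 9.808 · 0.25 = 2.452 mW/cm².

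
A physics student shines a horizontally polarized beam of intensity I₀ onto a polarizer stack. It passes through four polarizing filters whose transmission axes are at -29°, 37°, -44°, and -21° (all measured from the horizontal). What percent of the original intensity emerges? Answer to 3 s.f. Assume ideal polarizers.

By Malus's law, I₁ = I₀ cos²(-29° − 0°) = I₀ cos²(29°) = 0.765 I₀.
I₂ = I₁ cos²(37° + 29°) = 0.765 I₀ · cos²(66°) = 0.1266 I₀.
I₃ = I₂ cos²(-44° − 37°) = 0.1266 I₀ · cos²(81°) = 0.003097 I₀.
I₄ = I₃ cos²(-21° + 44°) = 0.003097 I₀ · cos²(23°) = 0.002624 I₀.
That is 0.2624% of the incident intensity.

≈ 0.262%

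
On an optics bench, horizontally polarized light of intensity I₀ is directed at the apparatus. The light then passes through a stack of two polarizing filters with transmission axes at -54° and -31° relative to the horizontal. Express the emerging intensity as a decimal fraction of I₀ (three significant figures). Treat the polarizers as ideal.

≈ 0.293 I₀

By Malus's law, I₁ = I₀ cos²(-54° − 0°) = I₀ cos²(54°) = 0.3455 I₀.
I₂ = I₁ cos²(-31° + 54°) = 0.3455 I₀ · cos²(23°) = 0.2927 I₀.
Transmitted fraction = 0.2927.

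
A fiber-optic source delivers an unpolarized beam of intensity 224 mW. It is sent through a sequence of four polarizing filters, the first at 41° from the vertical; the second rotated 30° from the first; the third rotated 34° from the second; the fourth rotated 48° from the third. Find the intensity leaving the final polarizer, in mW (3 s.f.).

Unpolarized light through the first polarizer → I₁ = 224 mW/2 = 112 mW, polarized at 41°.
I₂ = I₁ · cos²(30°) = 112 · 0.75 = 84 mW.
I₃ = I₂ · cos²(34°) = 84 · 0.6873 = 57.73 mW.
I₄ = I₃ · cos²(48°) = 57.73 · 0.4477 = 25.85 mW.

I ≈ 25.8 mW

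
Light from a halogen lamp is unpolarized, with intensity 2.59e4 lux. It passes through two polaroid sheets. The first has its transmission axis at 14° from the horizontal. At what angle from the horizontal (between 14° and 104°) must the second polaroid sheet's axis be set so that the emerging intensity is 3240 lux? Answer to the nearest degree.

θ ≈ 74°

Unpolarized light through the first polarizer → I₁ = ½ I₀, now polarized at 14°.
Target fraction: 3240 / 2.59e4 lux = 0.1251 of I₀.
Need I₂/I₀ = 0.1251, so cos²(θ − 14°) = 0.1251 / 0.5 = 0.2502.
θ − 14° = arccos(√0.2502) = 60.0°, giving θ ≈ 14 + 60.0 = 74.0°.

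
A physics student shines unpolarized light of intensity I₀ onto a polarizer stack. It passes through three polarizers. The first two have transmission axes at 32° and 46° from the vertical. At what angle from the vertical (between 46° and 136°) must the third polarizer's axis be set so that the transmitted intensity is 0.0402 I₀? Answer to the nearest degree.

Unpolarized light through the first polarizer → I₁ = ½ I₀, now polarized at 32°.
I₂ = I₁ cos²(46° − 32°) = 0.5 I₀ · cos²(14°) = 0.4707 I₀.
Need I₃/I₀ = 0.0402, so cos²(θ − 46°) = 0.0402 / 0.4707 = 0.0854.
θ − 46° = arccos(√0.0854) = 73.0°, giving θ ≈ 46 + 73.0 = 119.0°.

θ ≈ 119°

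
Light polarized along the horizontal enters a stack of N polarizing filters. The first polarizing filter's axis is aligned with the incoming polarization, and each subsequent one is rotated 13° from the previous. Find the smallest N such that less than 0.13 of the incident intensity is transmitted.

N = 41

First polarizer is aligned with the polarization: full transmission.
Each further stage multiplies by cos²(13°) = 0.9494.
After N polarizers: T = 0.9494^(N−1). Require T < 0.13 ⇒ N−1 > ln(0.13)/ln(0.9494) = 39.29, so N−1 ≥ 40 and N = 41.
Check: N=41 gives T = 0.1253 < 0.13; N=40 gives T = 0.132.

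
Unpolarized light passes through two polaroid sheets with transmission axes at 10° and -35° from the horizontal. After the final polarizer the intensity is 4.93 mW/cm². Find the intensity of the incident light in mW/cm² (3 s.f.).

I₀ ≈ 19.7 mW/cm²

Unpolarized light through the first polarizer → I₁ = ½ I₀, now polarized at 10°.
I₂ = I₁ cos²(-35° − 10°) = 0.5 I₀ · cos²(45°) = 0.25 I₀.
So 4.93 mW/cm² = 0.25 I₀, giving I₀ = 4.93/0.25 = 19.72 mW/cm².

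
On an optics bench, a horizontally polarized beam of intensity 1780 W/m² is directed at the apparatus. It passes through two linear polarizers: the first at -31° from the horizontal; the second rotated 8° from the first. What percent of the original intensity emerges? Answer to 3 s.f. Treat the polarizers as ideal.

I₁ = 1780 W/m² · cos²(31°) = 1308 W/m².
I₂ = I₁ · cos²(8°) = 1308 · 0.9806 = 1282 W/m².
That is 72.05% of the incident intensity.

≈ 72.1%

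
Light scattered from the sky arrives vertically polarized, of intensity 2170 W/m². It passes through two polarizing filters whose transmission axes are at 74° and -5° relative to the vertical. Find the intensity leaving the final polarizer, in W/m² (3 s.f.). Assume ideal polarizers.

I ≈ 6.00 W/m²

By Malus's law, I₁ = 2170 W/m² · cos²(74°) = 164.9 W/m².
I₂ = I₁ · cos²(79°) = 164.9 · 0.03641 = 6.003 W/m².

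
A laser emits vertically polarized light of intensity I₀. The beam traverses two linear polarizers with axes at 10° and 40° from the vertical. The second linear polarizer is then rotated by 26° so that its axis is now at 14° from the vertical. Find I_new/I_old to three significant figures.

I_new/I_old ≈ 1.33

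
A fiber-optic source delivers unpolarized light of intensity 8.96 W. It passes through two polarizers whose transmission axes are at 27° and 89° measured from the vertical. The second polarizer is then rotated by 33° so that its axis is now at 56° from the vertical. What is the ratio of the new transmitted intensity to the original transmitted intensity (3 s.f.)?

Before rotation:
Unpolarized light through the first polarizer → I₁ = ½ I₀, now polarized at 27°.
I₂ = I₁ cos²(89° − 27°) = 0.5 I₀ · cos²(62°) = 0.1102 I₀.
After rotation:
Unpolarized light through the first polarizer → I₁ = ½ I₀, now polarized at 27°.
I₂ = I₁ cos²(56° − 27°) = 0.5 I₀ · cos²(29°) = 0.3825 I₀.
Ratio = 0.3825 / 0.1102 = 3.471.

I_new/I_old ≈ 3.47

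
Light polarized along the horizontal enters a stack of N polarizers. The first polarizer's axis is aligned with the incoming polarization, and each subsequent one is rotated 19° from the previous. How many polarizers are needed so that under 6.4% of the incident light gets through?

N = 26

First polarizer is aligned with the polarization: full transmission.
Each further stage multiplies by cos²(19°) = 0.894.
After N polarizers: T = 0.894^(N−1). Require T < 0.064 ⇒ N−1 > ln(0.064)/ln(0.894) = 24.53, so N−1 ≥ 25 and N = 26.
Check: N=26 gives T = 0.06074 < 0.064; N=25 gives T = 0.06795.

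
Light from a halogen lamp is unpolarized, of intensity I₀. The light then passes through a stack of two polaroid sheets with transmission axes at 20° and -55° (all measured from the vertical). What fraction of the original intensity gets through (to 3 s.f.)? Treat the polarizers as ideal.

≈ 0.0335 I₀

Unpolarized light through the first polarizer → I₁ = ½ I₀, now polarized at 20°.
I₂ = I₁ cos²(-55° − 20°) = 0.5 I₀ · cos²(75°) = 0.03349 I₀.
Transmitted fraction = 0.03349.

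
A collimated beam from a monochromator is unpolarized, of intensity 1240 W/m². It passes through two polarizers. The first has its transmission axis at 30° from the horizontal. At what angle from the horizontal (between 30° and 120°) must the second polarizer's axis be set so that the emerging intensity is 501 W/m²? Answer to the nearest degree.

Unpolarized light through the first polarizer → I₁ = ½ I₀, now polarized at 30°.
Target fraction: 501 / 1240 W/m² = 0.404 of I₀.
Need I₂/I₀ = 0.404, so cos²(θ − 30°) = 0.404 / 0.5 = 0.8081.
θ − 30° = arccos(√0.8081) = 26.0°, giving θ ≈ 30 + 26.0 = 56.0°.

θ ≈ 56°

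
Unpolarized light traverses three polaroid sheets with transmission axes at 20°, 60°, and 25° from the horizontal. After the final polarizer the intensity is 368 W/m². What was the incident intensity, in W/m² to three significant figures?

I₀ ≈ 1870 W/m²

Unpolarized light through the first polarizer → I₁ = ½ I₀, now polarized at 20°.
I₂ = I₁ cos²(60° − 20°) = 0.5 I₀ · cos²(40°) = 0.2934 I₀.
I₃ = I₂ cos²(25° − 60°) = 0.2934 I₀ · cos²(35°) = 0.1969 I₀.
So 368 W/m² = 0.1969 I₀, giving I₀ = 368/0.1969 = 1869 W/m².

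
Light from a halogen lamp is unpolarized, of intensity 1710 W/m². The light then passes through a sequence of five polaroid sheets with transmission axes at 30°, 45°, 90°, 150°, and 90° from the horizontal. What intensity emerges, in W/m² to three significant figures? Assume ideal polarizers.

I ≈ 24.9 W/m²

Unpolarized light through the first polarizer → I₁ = 1710 W/m²/2 = 855 W/m², polarized at 30°.
I₂ = I₁ · cos²(15°) = 855 · 0.933 = 797.7 W/m².
I₃ = I₂ · cos²(45°) = 797.7 · 0.5 = 398.9 W/m².
I₄ = I₃ · cos²(60°) = 398.9 · 0.25 = 99.72 W/m².
I₅ = I₄ · cos²(60°) = 99.72 · 0.25 = 24.93 W/m².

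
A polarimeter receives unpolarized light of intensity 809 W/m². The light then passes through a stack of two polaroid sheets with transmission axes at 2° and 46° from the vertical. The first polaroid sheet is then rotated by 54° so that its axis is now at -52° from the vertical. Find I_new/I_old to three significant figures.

I_new/I_old ≈ 0.0374

Before rotation:
Unpolarized light through the first polarizer → I₁ = ½ I₀, now polarized at 2°.
I₂ = I₁ cos²(46° − 2°) = 0.5 I₀ · cos²(44°) = 0.2587 I₀.
After rotation:
Unpolarized light through the first polarizer → I₁ = ½ I₀, now polarized at -52°.
Angle between axes 1 and 2: 82°. I₂ = 0.5 I₀ · cos²(82°) = 0.009685 I₀.
Ratio = 0.009685 / 0.2587 = 0.03743.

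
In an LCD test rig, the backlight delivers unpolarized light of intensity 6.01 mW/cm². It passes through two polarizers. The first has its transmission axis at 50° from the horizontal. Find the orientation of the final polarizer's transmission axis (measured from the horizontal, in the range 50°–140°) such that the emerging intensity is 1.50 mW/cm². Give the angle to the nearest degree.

Unpolarized light through the first polarizer → I₁ = ½ I₀, now polarized at 50°.
Target fraction: 1.50 / 6.01 mW/cm² = 0.2496 of I₀.
Need I₂/I₀ = 0.2496, so cos²(θ − 50°) = 0.2496 / 0.5 = 0.4992.
θ − 50° = arccos(√0.4992) = 45.0°, giving θ ≈ 50 + 45.0 = 95.0°.

θ ≈ 95°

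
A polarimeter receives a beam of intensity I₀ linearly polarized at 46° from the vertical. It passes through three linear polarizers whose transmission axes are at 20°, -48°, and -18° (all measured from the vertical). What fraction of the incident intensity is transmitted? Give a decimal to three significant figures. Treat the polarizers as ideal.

By Malus's law, I₁ = I₀ cos²(20° − 46°) = I₀ cos²(26°) = 0.8078 I₀.
I₂ = I₁ cos²(-48° − 20°) = 0.8078 I₀ · cos²(68°) = 0.1134 I₀.
I₃ = I₂ cos²(-18° + 48°) = 0.1134 I₀ · cos²(30°) = 0.08502 I₀.
Transmitted fraction = 0.08502.

≈ 0.0850 I₀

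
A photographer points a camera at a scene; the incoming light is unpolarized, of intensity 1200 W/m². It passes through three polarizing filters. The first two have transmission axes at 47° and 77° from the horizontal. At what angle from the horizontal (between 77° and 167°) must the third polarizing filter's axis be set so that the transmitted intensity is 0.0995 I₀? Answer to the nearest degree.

Unpolarized light through the first polarizer → I₁ = ½ I₀, now polarized at 47°.
I₂ = I₁ cos²(77° − 47°) = 0.5 I₀ · cos²(30°) = 0.375 I₀.
Need I₃/I₀ = 0.0995, so cos²(θ − 77°) = 0.0995 / 0.375 = 0.2653.
θ − 77° = arccos(√0.2653) = 59.0°, giving θ ≈ 77 + 59.0 = 136.0°.

θ ≈ 136°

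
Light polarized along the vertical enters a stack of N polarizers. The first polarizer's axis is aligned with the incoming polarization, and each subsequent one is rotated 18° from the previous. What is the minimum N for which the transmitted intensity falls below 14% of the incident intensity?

First polarizer is aligned with the polarization: full transmission.
Each further stage multiplies by cos²(18°) = 0.9045.
After N polarizers: T = 0.9045^(N−1). Require T < 0.14 ⇒ N−1 > ln(0.14)/ln(0.9045) = 19.59, so N−1 ≥ 20 and N = 21.
Check: N=21 gives T = 0.1344 < 0.14; N=20 gives T = 0.1485.

N = 21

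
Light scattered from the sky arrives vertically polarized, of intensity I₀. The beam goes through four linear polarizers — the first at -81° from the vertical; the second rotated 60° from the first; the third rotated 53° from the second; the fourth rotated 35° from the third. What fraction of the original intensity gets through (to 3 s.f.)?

≈ 0.00149 I₀

I₁ = I₀ cos²(-81° − 0°) = I₀ cos²(81°) = 0.02447 I₀.
I₂ = I₁ cos²(60°) = 0.02447 · 0.25 I₀ = 0.006118 I₀.
I₃ = I₂ cos²(53°) = 0.006118 · 0.3622 I₀ = 0.002216 I₀.
I₄ = I₃ cos²(35°) = 0.002216 · 0.671 I₀ = 0.001487 I₀.
Transmitted fraction = 0.001487.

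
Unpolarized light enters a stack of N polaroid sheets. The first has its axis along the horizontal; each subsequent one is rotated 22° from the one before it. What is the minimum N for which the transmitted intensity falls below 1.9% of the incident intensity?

N = 23

First polarizer halves the unpolarized light: factor 1/2.
Each further stage multiplies by cos²(22°) = 0.8597.
After N polarizers: T = 0.5·0.8597^(N−1). Require T < 0.019 ⇒ N−1 > ln(0.019/0.5)/ln(0.8597) = 21.63, so N−1 ≥ 22 and N = 23.
Check: N=23 gives T = 0.01796 < 0.019; N=22 gives T = 0.02089.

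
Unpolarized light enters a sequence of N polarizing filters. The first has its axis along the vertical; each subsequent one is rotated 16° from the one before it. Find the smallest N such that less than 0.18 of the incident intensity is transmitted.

N = 14

First polarizer halves the unpolarized light: factor 1/2.
Each further stage multiplies by cos²(16°) = 0.924.
After N polarizers: T = 0.5·0.924^(N−1). Require T < 0.18 ⇒ N−1 > ln(0.18/0.5)/ln(0.924) = 12.93, so N−1 ≥ 13 and N = 14.
Check: N=14 gives T = 0.179 < 0.18; N=13 gives T = 0.1937.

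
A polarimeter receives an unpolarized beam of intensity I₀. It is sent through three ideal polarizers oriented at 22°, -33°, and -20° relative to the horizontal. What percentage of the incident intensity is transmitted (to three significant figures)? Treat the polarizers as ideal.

≈ 15.6%

Unpolarized light through the first polarizer → I₁ = ½ I₀, now polarized at 22°.
I₂ = I₁ cos²(-33° − 22°) = 0.5 I₀ · cos²(55°) = 0.1645 I₀.
I₃ = I₂ cos²(-20° + 33°) = 0.1645 I₀ · cos²(13°) = 0.1562 I₀.
That is 15.62% of the incident intensity.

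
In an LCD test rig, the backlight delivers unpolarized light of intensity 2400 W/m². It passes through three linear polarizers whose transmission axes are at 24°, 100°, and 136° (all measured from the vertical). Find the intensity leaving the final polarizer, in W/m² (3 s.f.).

Unpolarized light through the first polarizer → I₁ = 2400 W/m²/2 = 1200 W/m², polarized at 24°.
I₂ = I₁ · cos²(76°) = 1200 · 0.05853 = 70.23 W/m².
I₃ = I₂ · cos²(36°) = 70.23 · 0.6545 = 45.97 W/m².

I ≈ 46.0 W/m²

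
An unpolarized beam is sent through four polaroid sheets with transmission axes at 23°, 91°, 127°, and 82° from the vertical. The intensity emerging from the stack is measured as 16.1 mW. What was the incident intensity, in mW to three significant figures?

I₀ ≈ 701 mW

Unpolarized light through the first polarizer → I₁ = ½ I₀, now polarized at 23°.
I₂ = I₁ cos²(91° − 23°) = 0.5 I₀ · cos²(68°) = 0.07017 I₀.
I₃ = I₂ cos²(127° − 91°) = 0.07017 I₀ · cos²(36°) = 0.04592 I₀.
I₄ = I₃ cos²(82° − 127°) = 0.04592 I₀ · cos²(45°) = 0.02296 I₀.
So 16.1 mW = 0.02296 I₀, giving I₀ = 16.1/0.02296 = 701.2 mW.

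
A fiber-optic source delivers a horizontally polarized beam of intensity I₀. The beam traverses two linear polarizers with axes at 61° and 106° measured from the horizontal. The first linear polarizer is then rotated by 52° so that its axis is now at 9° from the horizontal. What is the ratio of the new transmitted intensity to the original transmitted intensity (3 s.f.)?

Before rotation:
I₁ = I₀ cos²(61° − 0°) = I₀ cos²(61°) = 0.235 I₀.
I₂ = I₁ cos²(106° − 61°) = 0.235 I₀ · cos²(45°) = 0.1175 I₀.
After rotation:
I₁ = I₀ cos²(9° − 0°) = I₀ cos²(9°) = 0.9755 I₀.
Angle between axes 1 and 2: 83°. I₂ = 0.9755 I₀ · cos²(83°) = 0.01449 I₀.
Ratio = 0.01449 / 0.1175 = 0.1233.

I_new/I_old ≈ 0.123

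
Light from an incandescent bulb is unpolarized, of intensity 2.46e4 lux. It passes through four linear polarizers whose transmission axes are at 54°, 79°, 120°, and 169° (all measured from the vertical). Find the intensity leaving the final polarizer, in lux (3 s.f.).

I ≈ 2480 lux

Unpolarized light through the first polarizer → I₁ = 2.46e4 lux/2 = 1.23e+04 lux, polarized at 54°.
I₂ = I₁ · cos²(25°) = 1.23e+04 · 0.8214 = 1.01e+04 lux.
I₃ = I₂ · cos²(41°) = 1.01e+04 · 0.5696 = 5755 lux.
I₄ = I₃ · cos²(49°) = 5755 · 0.4304 = 2477 lux.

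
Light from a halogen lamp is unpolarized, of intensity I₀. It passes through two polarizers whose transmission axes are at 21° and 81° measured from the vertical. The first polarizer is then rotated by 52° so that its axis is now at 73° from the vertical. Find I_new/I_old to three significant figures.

I_new/I_old ≈ 3.92

Before rotation:
Unpolarized light through the first polarizer → I₁ = ½ I₀, now polarized at 21°.
I₂ = I₁ cos²(81° − 21°) = 0.5 I₀ · cos²(60°) = 0.125 I₀.
After rotation:
Unpolarized light through the first polarizer → I₁ = ½ I₀, now polarized at 73°.
I₂ = I₁ cos²(81° − 73°) = 0.5 I₀ · cos²(8°) = 0.4903 I₀.
Ratio = 0.4903 / 0.125 = 3.923.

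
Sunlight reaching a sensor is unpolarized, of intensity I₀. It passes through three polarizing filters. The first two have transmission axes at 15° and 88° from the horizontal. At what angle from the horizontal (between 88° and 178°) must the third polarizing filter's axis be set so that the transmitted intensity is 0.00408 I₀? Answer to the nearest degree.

θ ≈ 160°

Unpolarized light through the first polarizer → I₁ = ½ I₀, now polarized at 15°.
I₂ = I₁ cos²(88° − 15°) = 0.5 I₀ · cos²(73°) = 0.04274 I₀.
Need I₃/I₀ = 0.00408, so cos²(θ − 88°) = 0.00408 / 0.04274 = 0.09546.
θ − 88° = arccos(√0.09546) = 72.0°, giving θ ≈ 88 + 72.0 = 160.0°.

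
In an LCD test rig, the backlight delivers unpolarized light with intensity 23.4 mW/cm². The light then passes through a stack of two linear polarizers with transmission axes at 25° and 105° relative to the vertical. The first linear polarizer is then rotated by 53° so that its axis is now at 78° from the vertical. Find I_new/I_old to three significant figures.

I_new/I_old ≈ 26.3

Before rotation:
Unpolarized light through the first polarizer → I₁ = ½ I₀, now polarized at 25°.
I₂ = I₁ cos²(105° − 25°) = 0.5 I₀ · cos²(80°) = 0.01508 I₀.
After rotation:
Unpolarized light through the first polarizer → I₁ = ½ I₀, now polarized at 78°.
I₂ = I₁ cos²(105° − 78°) = 0.5 I₀ · cos²(27°) = 0.3969 I₀.
Ratio = 0.3969 / 0.01508 = 26.33.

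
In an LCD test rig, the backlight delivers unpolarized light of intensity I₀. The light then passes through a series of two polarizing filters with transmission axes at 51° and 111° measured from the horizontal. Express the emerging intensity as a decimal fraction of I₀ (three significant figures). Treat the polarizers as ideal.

Unpolarized light through the first polarizer → I₁ = ½ I₀, now polarized at 51°.
I₂ = I₁ cos²(111° − 51°) = 0.5 I₀ · cos²(60°) = 0.125 I₀.
Transmitted fraction = 0.125.

≈ 0.125 I₀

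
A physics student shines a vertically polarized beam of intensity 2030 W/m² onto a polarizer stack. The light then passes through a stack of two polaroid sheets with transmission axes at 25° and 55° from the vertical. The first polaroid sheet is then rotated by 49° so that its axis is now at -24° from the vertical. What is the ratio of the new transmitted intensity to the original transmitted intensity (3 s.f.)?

Before rotation:
I₁ = I₀ cos²(25° − 0°) = I₀ cos²(25°) = 0.8214 I₀.
I₂ = I₁ cos²(55° − 25°) = 0.8214 I₀ · cos²(30°) = 0.616 I₀.
After rotation:
I₁ = I₀ cos²(-24° − 0°) = I₀ cos²(24°) = 0.8346 I₀.
I₂ = I₁ cos²(55° + 24°) = 0.8346 I₀ · cos²(79°) = 0.03038 I₀.
Ratio = 0.03038 / 0.616 = 0.04932.

I_new/I_old ≈ 0.0493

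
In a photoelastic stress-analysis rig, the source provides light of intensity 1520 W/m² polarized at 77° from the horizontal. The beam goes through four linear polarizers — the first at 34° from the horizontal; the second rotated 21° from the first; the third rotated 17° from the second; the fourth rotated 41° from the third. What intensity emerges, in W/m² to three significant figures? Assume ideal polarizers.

I₁ = 1520 W/m² · cos²(43°) = 813 W/m².
I₂ = I₁ · cos²(21°) = 813 · 0.8716 = 708.6 W/m².
I₃ = I₂ · cos²(17°) = 708.6 · 0.9145 = 648 W/m².
I₄ = I₃ · cos²(41°) = 648 · 0.5696 = 369.1 W/m².

I ≈ 369 W/m²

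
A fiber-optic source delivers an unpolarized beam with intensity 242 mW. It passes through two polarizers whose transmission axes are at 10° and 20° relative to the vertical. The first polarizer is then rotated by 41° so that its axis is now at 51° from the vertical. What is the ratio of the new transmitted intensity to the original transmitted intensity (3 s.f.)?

Before rotation:
Unpolarized light through the first polarizer → I₁ = ½ I₀, now polarized at 10°.
I₂ = I₁ cos²(20° − 10°) = 0.5 I₀ · cos²(10°) = 0.4849 I₀.
After rotation:
Unpolarized light through the first polarizer → I₁ = ½ I₀, now polarized at 51°.
I₂ = I₁ cos²(20° − 51°) = 0.5 I₀ · cos²(31°) = 0.3674 I₀.
Ratio = 0.3674 / 0.4849 = 0.7576.

I_new/I_old ≈ 0.758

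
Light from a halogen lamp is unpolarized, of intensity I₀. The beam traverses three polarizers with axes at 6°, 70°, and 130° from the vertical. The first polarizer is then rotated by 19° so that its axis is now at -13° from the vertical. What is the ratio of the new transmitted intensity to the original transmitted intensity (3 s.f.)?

I_new/I_old ≈ 0.0773

Before rotation:
Unpolarized light through the first polarizer → I₁ = ½ I₀, now polarized at 6°.
I₂ = I₁ cos²(70° − 6°) = 0.5 I₀ · cos²(64°) = 0.09608 I₀.
I₃ = I₂ cos²(130° − 70°) = 0.09608 I₀ · cos²(60°) = 0.02402 I₀.
After rotation:
Unpolarized light through the first polarizer → I₁ = ½ I₀, now polarized at -13°.
I₂ = I₁ cos²(70° + 13°) = 0.5 I₀ · cos²(83°) = 0.007426 I₀.
I₃ = I₂ cos²(130° − 70°) = 0.007426 I₀ · cos²(60°) = 0.001857 I₀.
Ratio = 0.001857 / 0.02402 = 0.07729.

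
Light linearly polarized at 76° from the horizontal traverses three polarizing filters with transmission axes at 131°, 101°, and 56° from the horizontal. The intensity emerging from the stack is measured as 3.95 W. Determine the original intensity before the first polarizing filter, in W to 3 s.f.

I₀ ≈ 32.0 W

I₁ = I₀ cos²(131° − 76°) = I₀ cos²(55°) = 0.329 I₀.
I₂ = I₁ cos²(101° − 131°) = 0.329 I₀ · cos²(30°) = 0.2467 I₀.
I₃ = I₂ cos²(56° − 101°) = 0.2467 I₀ · cos²(45°) = 0.1234 I₀.
So 3.95 W = 0.1234 I₀, giving I₀ = 3.95/0.1234 = 32.02 W.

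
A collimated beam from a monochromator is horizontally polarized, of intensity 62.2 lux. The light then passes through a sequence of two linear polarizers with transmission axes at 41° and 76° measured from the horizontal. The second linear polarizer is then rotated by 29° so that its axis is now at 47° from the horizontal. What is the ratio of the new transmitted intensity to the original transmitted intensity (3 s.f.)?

Before rotation:
I₁ = I₀ cos²(41° − 0°) = I₀ cos²(41°) = 0.5696 I₀.
I₂ = I₁ cos²(76° − 41°) = 0.5696 I₀ · cos²(35°) = 0.3822 I₀.
After rotation:
I₁ = I₀ cos²(41° − 0°) = I₀ cos²(41°) = 0.5696 I₀.
I₂ = I₁ cos²(47° − 41°) = 0.5696 I₀ · cos²(6°) = 0.5634 I₀.
Ratio = 0.5634 / 0.3822 = 1.474.

I_new/I_old ≈ 1.47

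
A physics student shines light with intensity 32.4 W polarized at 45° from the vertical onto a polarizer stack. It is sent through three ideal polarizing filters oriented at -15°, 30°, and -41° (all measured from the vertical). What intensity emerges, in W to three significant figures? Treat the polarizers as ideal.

I ≈ 0.429 W

I₁ = 32.4 W · cos²(60°) = 8.1 W.
I₂ = I₁ · cos²(45°) = 8.1 · 0.5 = 4.05 W.
I₃ = I₂ · cos²(71°) = 4.05 · 0.106 = 0.4293 W.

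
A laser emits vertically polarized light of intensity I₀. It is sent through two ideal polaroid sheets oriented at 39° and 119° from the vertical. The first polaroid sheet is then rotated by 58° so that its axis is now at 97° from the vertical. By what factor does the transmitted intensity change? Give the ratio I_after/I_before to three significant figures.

Before rotation:
I₁ = I₀ cos²(39° − 0°) = I₀ cos²(39°) = 0.604 I₀.
I₂ = I₁ cos²(119° − 39°) = 0.604 I₀ · cos²(80°) = 0.01821 I₀.
After rotation:
I₁ = I₀ cos²(97° − 0°) = I₀ cos²(83°) = 0.01485 I₀.
I₂ = I₁ cos²(119° − 97°) = 0.01485 I₀ · cos²(22°) = 0.01277 I₀.
Ratio = 0.01277 / 0.01821 = 0.7011.

I_new/I_old ≈ 0.701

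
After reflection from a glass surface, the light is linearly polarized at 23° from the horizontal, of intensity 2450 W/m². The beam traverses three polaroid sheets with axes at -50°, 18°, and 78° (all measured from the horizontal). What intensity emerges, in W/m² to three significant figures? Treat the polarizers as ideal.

I₁ = 2450 W/m² · cos²(73°) = 209.4 W/m².
I₂ = I₁ · cos²(68°) = 209.4 · 0.1403 = 29.39 W/m².
I₃ = I₂ · cos²(60°) = 29.39 · 0.25 = 7.347 W/m².

I ≈ 7.35 W/m²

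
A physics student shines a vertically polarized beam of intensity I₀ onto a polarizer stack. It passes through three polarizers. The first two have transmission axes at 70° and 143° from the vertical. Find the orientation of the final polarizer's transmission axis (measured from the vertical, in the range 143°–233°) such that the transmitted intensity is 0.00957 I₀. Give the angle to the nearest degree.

θ ≈ 155°

I₁ = I₀ cos²(70° − 0°) = I₀ cos²(70°) = 0.117 I₀.
I₂ = I₁ cos²(143° − 70°) = 0.117 I₀ · cos²(73°) = 0.009999 I₀.
Need I₃/I₀ = 0.00957, so cos²(θ − 143°) = 0.00957 / 0.009999 = 0.9571.
θ − 143° = arccos(√0.9571) = 12.0°, giving θ ≈ 143 + 12.0 = 155.0°.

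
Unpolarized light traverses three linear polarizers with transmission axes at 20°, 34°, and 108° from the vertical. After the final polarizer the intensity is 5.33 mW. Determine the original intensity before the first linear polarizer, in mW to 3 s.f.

I₀ ≈ 149 mW

Unpolarized light through the first polarizer → I₁ = ½ I₀, now polarized at 20°.
I₂ = I₁ cos²(34° − 20°) = 0.5 I₀ · cos²(14°) = 0.4707 I₀.
I₃ = I₂ cos²(108° − 34°) = 0.4707 I₀ · cos²(74°) = 0.03576 I₀.
So 5.33 mW = 0.03576 I₀, giving I₀ = 5.33/0.03576 = 149 mW.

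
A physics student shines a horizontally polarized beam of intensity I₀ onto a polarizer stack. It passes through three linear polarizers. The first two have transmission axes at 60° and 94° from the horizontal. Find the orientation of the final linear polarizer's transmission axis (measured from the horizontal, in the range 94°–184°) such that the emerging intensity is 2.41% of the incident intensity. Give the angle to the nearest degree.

θ ≈ 162°

By Malus's law, I₁ = I₀ cos²(60° − 0°) = I₀ cos²(60°) = 0.25 I₀.
I₂ = I₁ cos²(94° − 60°) = 0.25 I₀ · cos²(34°) = 0.1718 I₀.
Need I₃/I₀ = 0.0241, so cos²(θ − 94°) = 0.0241 / 0.1718 = 0.1403.
θ − 94° = arccos(√0.1403) = 68.0°, giving θ ≈ 94 + 68.0 = 162.0°.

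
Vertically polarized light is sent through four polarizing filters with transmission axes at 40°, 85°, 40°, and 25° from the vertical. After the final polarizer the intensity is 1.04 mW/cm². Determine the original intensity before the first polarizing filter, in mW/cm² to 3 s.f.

I₁ = I₀ cos²(40° − 0°) = I₀ cos²(40°) = 0.5868 I₀.
I₂ = I₁ cos²(85° − 40°) = 0.5868 I₀ · cos²(45°) = 0.2934 I₀.
I₃ = I₂ cos²(40° − 85°) = 0.2934 I₀ · cos²(45°) = 0.1467 I₀.
I₄ = I₃ cos²(25° − 40°) = 0.1467 I₀ · cos²(15°) = 0.1369 I₀.
So 1.04 mW/cm² = 0.1369 I₀, giving I₀ = 1.04/0.1369 = 7.598 mW/cm².

I₀ ≈ 7.60 mW/cm²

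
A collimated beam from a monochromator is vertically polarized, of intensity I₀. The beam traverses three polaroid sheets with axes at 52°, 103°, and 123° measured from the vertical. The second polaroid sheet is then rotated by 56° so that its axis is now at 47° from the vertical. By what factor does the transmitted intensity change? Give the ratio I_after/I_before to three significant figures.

I_new/I_old ≈ 0.166

Before rotation:
I₁ = I₀ cos²(52° − 0°) = I₀ cos²(52°) = 0.379 I₀.
I₂ = I₁ cos²(103° − 52°) = 0.379 I₀ · cos²(51°) = 0.1501 I₀.
I₃ = I₂ cos²(123° − 103°) = 0.1501 I₀ · cos²(20°) = 0.1326 I₀.
After rotation:
I₁ = I₀ cos²(52° − 0°) = I₀ cos²(52°) = 0.379 I₀.
I₂ = I₁ cos²(47° − 52°) = 0.379 I₀ · cos²(5°) = 0.3762 I₀.
I₃ = I₂ cos²(123° − 47°) = 0.3762 I₀ · cos²(76°) = 0.02202 I₀.
Ratio = 0.02202 / 0.1326 = 0.1661.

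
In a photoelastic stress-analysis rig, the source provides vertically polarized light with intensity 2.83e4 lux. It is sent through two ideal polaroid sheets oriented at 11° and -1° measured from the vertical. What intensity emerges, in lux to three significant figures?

I ≈ 2.61e4 lux

I₁ = 2.83e4 lux · cos²(11°) = 2.727e+04 lux.
I₂ = I₁ · cos²(12°) = 2.727e+04 · 0.9568 = 2.609e+04 lux.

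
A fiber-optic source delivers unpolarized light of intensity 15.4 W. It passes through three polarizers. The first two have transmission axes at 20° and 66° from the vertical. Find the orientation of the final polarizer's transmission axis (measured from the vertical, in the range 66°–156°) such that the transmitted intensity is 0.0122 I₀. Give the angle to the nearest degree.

θ ≈ 143°

Unpolarized light through the first polarizer → I₁ = ½ I₀, now polarized at 20°.
I₂ = I₁ cos²(66° − 20°) = 0.5 I₀ · cos²(46°) = 0.2413 I₀.
Need I₃/I₀ = 0.0122, so cos²(θ − 66°) = 0.0122 / 0.2413 = 0.05056.
θ − 66° = arccos(√0.05056) = 77.0°, giving θ ≈ 66 + 77.0 = 143.0°.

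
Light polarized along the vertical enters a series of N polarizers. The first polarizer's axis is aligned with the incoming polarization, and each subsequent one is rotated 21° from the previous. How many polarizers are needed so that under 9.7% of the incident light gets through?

First polarizer is aligned with the polarization: full transmission.
Each further stage multiplies by cos²(21°) = 0.8716.
After N polarizers: T = 0.8716^(N−1). Require T < 0.097 ⇒ N−1 > ln(0.097)/ln(0.8716) = 16.97, so N−1 ≥ 17 and N = 18.
Check: N=18 gives T = 0.09664 < 0.097; N=17 gives T = 0.1109.

N = 18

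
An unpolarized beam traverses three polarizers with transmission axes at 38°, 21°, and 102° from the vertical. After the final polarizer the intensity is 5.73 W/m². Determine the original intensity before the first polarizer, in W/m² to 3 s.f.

I₀ ≈ 512 W/m²

Unpolarized light through the first polarizer → I₁ = ½ I₀, now polarized at 38°.
I₂ = I₁ cos²(21° − 38°) = 0.5 I₀ · cos²(17°) = 0.4573 I₀.
I₃ = I₂ cos²(102° − 21°) = 0.4573 I₀ · cos²(81°) = 0.01119 I₀.
So 5.73 W/m² = 0.01119 I₀, giving I₀ = 5.73/0.01119 = 512.1 W/m².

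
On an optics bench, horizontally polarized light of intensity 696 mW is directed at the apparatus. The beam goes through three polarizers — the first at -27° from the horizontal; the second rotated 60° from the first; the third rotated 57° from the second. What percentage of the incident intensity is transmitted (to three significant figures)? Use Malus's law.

≈ 5.89%

By Malus's law, I₁ = 696 mW · cos²(27°) = 552.5 mW.
I₂ = I₁ · cos²(60°) = 552.5 · 0.25 = 138.1 mW.
I₃ = I₂ · cos²(57°) = 138.1 · 0.2966 = 40.98 mW.
That is 5.887% of the incident intensity.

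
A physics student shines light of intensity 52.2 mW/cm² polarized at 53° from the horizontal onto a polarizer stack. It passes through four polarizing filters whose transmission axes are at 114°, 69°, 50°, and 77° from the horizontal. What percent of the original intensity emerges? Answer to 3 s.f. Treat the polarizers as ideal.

≈ 8.34%

I₁ = 52.2 mW/cm² · cos²(61°) = 12.27 mW/cm².
I₂ = I₁ · cos²(45°) = 12.27 · 0.5 = 6.135 mW/cm².
I₃ = I₂ · cos²(19°) = 6.135 · 0.894 = 5.484 mW/cm².
I₄ = I₃ · cos²(27°) = 5.484 · 0.7939 = 4.354 mW/cm².
That is 8.341% of the incident intensity.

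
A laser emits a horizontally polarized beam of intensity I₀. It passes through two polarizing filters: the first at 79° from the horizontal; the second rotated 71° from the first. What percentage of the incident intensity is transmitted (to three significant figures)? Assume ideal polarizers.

≈ 0.386%

I₁ = I₀ cos²(79° − 0°) = I₀ cos²(79°) = 0.03641 I₀.
I₂ = I₁ cos²(71°) = 0.03641 · 0.106 I₀ = 0.003859 I₀.
That is 0.3859% of the incident intensity.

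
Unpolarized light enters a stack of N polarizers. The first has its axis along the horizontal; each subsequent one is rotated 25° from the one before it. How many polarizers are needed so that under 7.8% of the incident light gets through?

First polarizer halves the unpolarized light: factor 1/2.
Each further stage multiplies by cos²(25°) = 0.8214.
After N polarizers: T = 0.5·0.8214^(N−1). Require T < 0.078 ⇒ N−1 > ln(0.078/0.5)/ln(0.8214) = 9.44, so N−1 ≥ 10 and N = 11.
Check: N=11 gives T = 0.0699 < 0.078; N=10 gives T = 0.0851.

N = 11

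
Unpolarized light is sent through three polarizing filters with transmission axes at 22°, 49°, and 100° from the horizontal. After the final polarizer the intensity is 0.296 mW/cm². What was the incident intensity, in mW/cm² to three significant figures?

Unpolarized light through the first polarizer → I₁ = ½ I₀, now polarized at 22°.
I₂ = I₁ cos²(49° − 22°) = 0.5 I₀ · cos²(27°) = 0.3969 I₀.
I₃ = I₂ cos²(100° − 49°) = 0.3969 I₀ · cos²(51°) = 0.1572 I₀.
So 0.296 mW/cm² = 0.1572 I₀, giving I₀ = 0.296/0.1572 = 1.883 mW/cm².

I₀ ≈ 1.88 mW/cm²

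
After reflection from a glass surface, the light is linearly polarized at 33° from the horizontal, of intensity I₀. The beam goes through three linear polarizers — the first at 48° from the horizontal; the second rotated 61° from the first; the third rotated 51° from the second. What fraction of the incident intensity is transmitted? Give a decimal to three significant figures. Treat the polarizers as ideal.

I₁ = I₀ cos²(48° − 33°) = I₀ cos²(15°) = 0.933 I₀.
I₂ = I₁ cos²(61°) = 0.933 · 0.235 I₀ = 0.2193 I₀.
I₃ = I₂ cos²(51°) = 0.2193 · 0.396 I₀ = 0.08685 I₀.
Transmitted fraction = 0.08685.

≈ 0.0869 I₀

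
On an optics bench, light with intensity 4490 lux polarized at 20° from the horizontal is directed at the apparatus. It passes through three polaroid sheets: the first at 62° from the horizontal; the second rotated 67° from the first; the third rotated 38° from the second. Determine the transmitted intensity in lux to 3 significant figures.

I ≈ 235 lux

By Malus's law, I₁ = 4490 lux · cos²(42°) = 2480 lux.
I₂ = I₁ · cos²(67°) = 2480 · 0.1527 = 378.6 lux.
I₃ = I₂ · cos²(38°) = 378.6 · 0.621 = 235.1 lux.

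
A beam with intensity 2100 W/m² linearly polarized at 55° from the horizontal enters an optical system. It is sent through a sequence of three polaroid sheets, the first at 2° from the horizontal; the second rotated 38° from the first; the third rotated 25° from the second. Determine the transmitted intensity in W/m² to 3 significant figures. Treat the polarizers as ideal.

I ≈ 388 W/m²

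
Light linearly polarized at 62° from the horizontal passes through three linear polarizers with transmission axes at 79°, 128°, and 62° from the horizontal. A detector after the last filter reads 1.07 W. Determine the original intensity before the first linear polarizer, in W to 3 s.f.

By Malus's law, I₁ = I₀ cos²(79° − 62°) = I₀ cos²(17°) = 0.9145 I₀.
I₂ = I₁ cos²(128° − 79°) = 0.9145 I₀ · cos²(49°) = 0.3936 I₀.
I₃ = I₂ cos²(62° − 128°) = 0.3936 I₀ · cos²(66°) = 0.06512 I₀.
So 1.07 W = 0.06512 I₀, giving I₀ = 1.07/0.06512 = 16.43 W.

I₀ ≈ 16.4 W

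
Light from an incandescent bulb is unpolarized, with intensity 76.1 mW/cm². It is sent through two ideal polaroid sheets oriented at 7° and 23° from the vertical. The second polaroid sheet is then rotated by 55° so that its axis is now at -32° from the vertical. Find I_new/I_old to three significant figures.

Before rotation:
Unpolarized light through the first polarizer → I₁ = ½ I₀, now polarized at 7°.
I₂ = I₁ cos²(23° − 7°) = 0.5 I₀ · cos²(16°) = 0.462 I₀.
After rotation:
Unpolarized light through the first polarizer → I₁ = ½ I₀, now polarized at 7°.
I₂ = I₁ cos²(-32° − 7°) = 0.5 I₀ · cos²(39°) = 0.302 I₀.
Ratio = 0.302 / 0.462 = 0.6536.

I_new/I_old ≈ 0.654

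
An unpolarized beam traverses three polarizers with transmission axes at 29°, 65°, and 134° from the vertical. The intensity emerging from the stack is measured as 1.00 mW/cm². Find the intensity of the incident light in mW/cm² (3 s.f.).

I₀ ≈ 23.8 mW/cm²

Unpolarized light through the first polarizer → I₁ = ½ I₀, now polarized at 29°.
I₂ = I₁ cos²(65° − 29°) = 0.5 I₀ · cos²(36°) = 0.3273 I₀.
I₃ = I₂ cos²(134° − 65°) = 0.3273 I₀ · cos²(69°) = 0.04203 I₀.
So 1.00 mW/cm² = 0.04203 I₀, giving I₀ = 1.00/0.04203 = 23.79 mW/cm².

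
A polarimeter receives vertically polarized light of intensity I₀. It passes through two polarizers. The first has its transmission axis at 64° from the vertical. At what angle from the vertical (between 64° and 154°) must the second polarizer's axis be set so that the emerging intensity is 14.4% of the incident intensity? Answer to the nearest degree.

θ ≈ 94°

By Malus's law, I₁ = I₀ cos²(64° − 0°) = I₀ cos²(64°) = 0.1922 I₀.
Need I₂/I₀ = 0.144, so cos²(θ − 64°) = 0.144 / 0.1922 = 0.7493.
θ − 64° = arccos(√0.7493) = 30.0°, giving θ ≈ 64 + 30.0 = 94.0°.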